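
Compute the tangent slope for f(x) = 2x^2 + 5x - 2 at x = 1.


The slope of the tangent line equals f'(x) at the point.
f(x) = 2x^2 + 5x - 2
f'(x) = 4x + 5
At x = 1:
f'(1) = 4 * 1 + 5
= 4 + 5
= 9

9


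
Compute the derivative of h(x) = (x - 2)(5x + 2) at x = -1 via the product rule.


Let u(x) = x - 2 and v(x) = 5x + 2
u'(x) = 1
v'(x) = 5
Product rule: h'(x) = u'(x)*v(x) + u(x)*v'(x)
= 1 * (5x + 2) + (x - 2) * 5
At x = -1:
u(-1) = 1 * (-1) - 2 = -3
v(-1) = 5 * (-1) + 2 = -3
h'(-1) = 1 * (-3) + (-3) * 5
= -3 - 15
= -18

-18


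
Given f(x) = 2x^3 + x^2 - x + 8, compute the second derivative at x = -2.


First derivative:
f'(x) = 6x^2 + 2x - 1
Second derivative:
f''(x) = 12x + 2
Substitute x = -2:
f''(-2) = 12 * (-2) + 2
= -24 + 2
= -22

-22


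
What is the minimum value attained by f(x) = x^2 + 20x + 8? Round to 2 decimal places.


For a quadratic f(x) = ax^2 + bx + c with a > 0, the minimum is at the vertex.
Vertex x-coordinate: x = -b/(2a)
x = -(20) / (2 * 1)
x = -20/2 = -10
Substitute back to find the minimum value:
f(-10) = 1 * (-10)^2 + 20 * (-10) + 8
= 100 - 200 + 8
= -92 = -92.00

-92.00


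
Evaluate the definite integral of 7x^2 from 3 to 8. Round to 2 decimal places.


Find the antiderivative of 7x^2:
F(x) = 7/3 * x^3
Apply the Fundamental Theorem of Calculus:
F(8) - F(3)
= 7/3 * 8^3 - 7/3 * 3^3
= 7/3 * (512 - 27)
= 7/3 * 485
= 3395/3 ≈ 1131.67

1131.67


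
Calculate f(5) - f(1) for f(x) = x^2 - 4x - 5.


Net change = f(b) - f(a)
f(x) = x^2 - 4x - 5
Compute f(5):
f(5) = 1 * 5^2 - 4 * 5 - 5
= 25 - 20 - 5
= 0
Compute f(1):
f(1) = 1 * 1^2 - 4 * 1 - 5
= 1 - 4 - 5
= -8
Net change = 0 - (-8) = 8

8


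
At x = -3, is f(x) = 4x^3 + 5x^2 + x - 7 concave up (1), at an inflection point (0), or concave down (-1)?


Concavity is determined by the sign of f''(x).
f(x) = 4x^3 + 5x^2 + x - 7
f'(x) = 12x^2 + 10x + 1
f''(x) = 24x + 10
f''(-3) = 24 * (-3) + 10
= -72 + 10
= -62
Since f''(-3) < 0, the function is concave down (-1)

-1


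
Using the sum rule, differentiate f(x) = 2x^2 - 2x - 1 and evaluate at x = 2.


Differentiate term by term using power and sum rules:
f(x) = 2x^2 - 2x - 1
f'(x) = 4x - 2
Substitute x = 2:
f'(2) = 4 * 2 - 2
= 8 - 2
= 6

6


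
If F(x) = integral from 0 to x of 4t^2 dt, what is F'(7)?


By the Fundamental Theorem of Calculus (Part 1):
If F(x) = integral from 0 to x of f(t) dt, then F'(x) = f(x)
Here f(t) = 4t^2
So F'(x) = 4x^2
Evaluate at x = 7:
F'(7) = 4 * 7^2
= 4 * 49
= 196

196


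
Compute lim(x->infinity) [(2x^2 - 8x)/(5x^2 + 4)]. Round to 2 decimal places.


For limits at infinity with equal-degree polynomials,
we compare leading coefficients.
Numerator leading term: 2x^2
Denominator leading term: 5x^2
Divide both by x^2:
lim = (2 - 8/x) / (5 + 4/x^2)
As x -> infinity, the 1/x and 1/x^2 terms vanish:
= 2/5 = 0.40

0.40


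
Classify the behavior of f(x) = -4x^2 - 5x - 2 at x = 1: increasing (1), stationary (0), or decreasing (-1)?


Compute f'(x) to determine behavior:
f'(x) = -8x - 5
f'(1) = -8 * 1 - 5
= -8 - 5
= -13
Since f'(1) < 0, the function is decreasing (-1)

-1


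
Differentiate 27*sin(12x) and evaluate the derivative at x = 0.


Apply the chain rule to differentiate 27*sin(12x):
d/dx [27*sin(12x)]
= 27 * cos(12x) * d/dx(12x)
= 27 * 12 * cos(12x)
= 324 * cos(12x)
Evaluate at x = 0:
= 324 * cos(0)
= 324 * 1
= 324

324


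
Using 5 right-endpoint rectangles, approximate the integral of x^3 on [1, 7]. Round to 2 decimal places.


Right Riemann sum uses right endpoints of each subinterval.
Interval: [1, 7], n = 5
dx = (7 - 1) / 5 = 6/5
Right endpoints: [11/5, 17/5, 23/5, 29/5, 7]
f values: [1331/125, 4913/125, 12167/125, 24389/125, 343]
Sum = dx * (sum of f values)
= 6/5 * 3427/5
= 20562/25 = 822.48

822.48


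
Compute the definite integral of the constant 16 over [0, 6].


The integral of a constant k over [a, b] equals k * (b - a).
integral from 0 to 6 of 16 dx
= 16 * (6 - 0)
= 16 * 6
= 96

96


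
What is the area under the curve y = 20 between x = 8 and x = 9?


The area under a constant function y = 20 is a rectangle.
Width = 9 - 8 = 1
Height = 20
Area = width * height
= 1 * 20
= 20

20


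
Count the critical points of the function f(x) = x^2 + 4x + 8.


Find where f'(x) = 0:
f'(x) = 2x + 4
Set f'(x) = 0:
2x + 4 = 0
x = -4 / 2 = -2
This is a linear equation in x, so there is exactly one solution.
Number of critical points: 1

1


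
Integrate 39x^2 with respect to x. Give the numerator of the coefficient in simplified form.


Apply the power rule for integration:
integral of ax^n dx = a/(n+1) * x^(n+1) + C
integral of 39x^2 dx
= 39/3 * x^3 + C
= 13 * x^3 + C
The coefficient in lowest terms is 13 = 13/1, so its numerator is 13

13


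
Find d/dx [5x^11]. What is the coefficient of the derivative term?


We apply the power rule: d/dx [ax^n] = a*n * x^(n-1)
d/dx [5x^11]
= 5 * 11 * x^(11-1)
= 55x^10
The coefficient is 55

55


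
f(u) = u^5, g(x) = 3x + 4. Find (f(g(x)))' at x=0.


Using the chain rule: (f(g(x)))' = f'(g(x)) * g'(x)
First, find g(0):
g(0) = 3 * 0 + 4 = 4
Next, f'(u) = 5u^4
And g'(x) = 3
So f'(g(0)) * g'(0)
= 5 * 4^4 * 3
= 5 * 256 * 3
= 3840

3840


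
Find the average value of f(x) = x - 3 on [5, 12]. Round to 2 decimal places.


Average value = 1/(b-a) * integral from a to b of f(x) dx
First compute the integral of x - 3:
F(x) = (1/2)x^2 - 3x
F(12) = 1/2 * 144 - 3 * 12 = 36
F(5) = 1/2 * 25 - 3 * 5 = -5/2
Integral = 36 - (-5/2) = 77/2
Average = (77/2) / (12 - 5) = (77/2) / 7
= 11/2 = 5.50

5.50


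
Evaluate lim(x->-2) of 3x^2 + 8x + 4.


Since polynomials are continuous, we use direct substitution.
lim(x->-2) of 3x^2 + 8x + 4
= 3 * (-2)^2 + 8 * (-2) + 4
= 12 - 16 + 4
= 0

0


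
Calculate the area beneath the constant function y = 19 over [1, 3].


The area under a constant function y = 19 is a rectangle.
Width = 3 - 1 = 2
Height = 19
Area = width * height
= 2 * 19
= 38

38


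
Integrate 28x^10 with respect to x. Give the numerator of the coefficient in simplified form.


Apply the power rule for integration:
integral of ax^n dx = a/(n+1) * x^(n+1) + C
integral of 28x^10 dx
= 28/11 * x^11 + C
The coefficient in lowest terms is 28/11, and its numerator is 28

28


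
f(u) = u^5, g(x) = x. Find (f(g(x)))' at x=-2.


Using the chain rule: (f(g(x)))' = f'(g(x)) * g'(x)
First, find g(-2):
g(-2) = 1 * (-2) + 0 = -2
Next, f'(u) = 5u^4
And g'(x) = 1
So f'(g(-2)) * g'(-2)
= 5 * (-2)^4 * 1
= 5 * 16 * 1
= 80

80


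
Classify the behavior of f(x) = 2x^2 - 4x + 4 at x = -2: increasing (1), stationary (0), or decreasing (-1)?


Compute f'(x) to determine behavior:
f'(x) = 4x - 4
f'(-2) = 4 * (-2) - 4
= -8 - 4
= -12
Since f'(-2) < 0, the function is decreasing (-1)

-1


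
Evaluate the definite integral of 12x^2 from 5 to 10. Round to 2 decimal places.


Find the antiderivative of 12x^2:
F(x) = 12/3 * x^3
Apply the Fundamental Theorem of Calculus:
F(10) - F(5)
= 12/3 * 10^3 - 12/3 * 5^3
= 12/3 * (1000 - 125)
= 12/3 * 875
= 3500 = 3500.00

3500.00


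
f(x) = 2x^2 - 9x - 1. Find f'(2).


Differentiate term by term using power and sum rules:
f(x) = 2x^2 - 9x - 1
f'(x) = 4x - 9
Substitute x = 2:
f'(2) = 4 * 2 - 9
= 8 - 9
= -1

-1


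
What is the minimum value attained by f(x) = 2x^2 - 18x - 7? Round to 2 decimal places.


For a quadratic f(x) = ax^2 + bx + c with a > 0, the minimum is at the vertex.
Vertex x-coordinate: x = -b/(2a)
x = -(-18) / (2 * 2)
x = 18/4 = 9/2
Substitute back to find the minimum value:
f(9/2) = 2 * (9/2)^2 - 18 * (9/2) - 7
= 81/2 - 81 - 7
= -95/2 = -47.50

-47.50


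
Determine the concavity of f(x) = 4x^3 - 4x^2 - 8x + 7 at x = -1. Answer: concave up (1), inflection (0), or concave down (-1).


Concavity is determined by the sign of f''(x).
f(x) = 4x^3 - 4x^2 - 8x + 7
f'(x) = 12x^2 - 8x - 8
f''(x) = 24x - 8
f''(-1) = 24 * (-1) - 8
= -24 - 8
= -32
Since f''(-1) < 0, the function is concave down (-1)

-1


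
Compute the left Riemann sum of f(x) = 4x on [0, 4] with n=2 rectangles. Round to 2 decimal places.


Left Riemann sum uses left endpoints of each subinterval.
Interval: [0, 4], n = 2
dx = (4 - 0) / 2 = 2
Left endpoints: [0, 2]
f values: [0, 8]
Sum = dx * (sum of f values)
= 2 * 8
= 16 = 16.00

16.00


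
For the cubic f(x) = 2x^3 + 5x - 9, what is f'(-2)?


Differentiate f(x) = 2x^3 + 5x - 9 term by term:
f'(x) = 6x^2 + 5
Substitute x = -2:
f'(-2) = 6 * (-2)^2 + 0 * (-2) + 5
= 24 + 0 + 5
= 29

29


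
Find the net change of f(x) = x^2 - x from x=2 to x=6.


Net change = f(b) - f(a)
f(x) = x^2 - x
Compute f(6):
f(6) = 1 * 6^2 - 1 * 6 + 0
= 36 - 6 + 0
= 30
Compute f(2):
f(2) = 1 * 2^2 - 1 * 2 + 0
= 4 - 2 + 0
= 2
Net change = 30 - 2 = 28

28


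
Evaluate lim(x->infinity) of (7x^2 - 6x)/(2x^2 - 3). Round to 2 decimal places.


For limits at infinity with equal-degree polynomials,
we compare leading coefficients.
Numerator leading term: 7x^2
Denominator leading term: 2x^2
Divide both by x^2:
lim = (7 - 6/x) / (2 - 3/x^2)
As x -> infinity, the 1/x and 1/x^2 terms vanish:
= 7/2 = 3.50

3.50


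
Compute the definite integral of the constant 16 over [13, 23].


The integral of a constant k over [a, b] equals k * (b - a).
integral from 13 to 23 of 16 dx
= 16 * (23 - 13)
= 16 * 10
= 160

160


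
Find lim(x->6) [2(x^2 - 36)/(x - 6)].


Direct substitution gives 0/0, so we factor the numerator.
Factor: 2(x^2 - 36) = 2 * (x - 6)(x + 6)
Cancel the common factor (x - 6):
2(x^2 - 36)/(x - 6) = 2 * (x + 6)
Now substitute x = 6:
= 2 * (6 + 6) = 24

24


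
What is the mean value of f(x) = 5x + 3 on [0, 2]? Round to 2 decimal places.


Average value = 1/(b-a) * integral from a to b of f(x) dx
First compute the integral of 5x + 3:
F(x) = (5/2)x^2 + 3x
F(2) = 5/2 * 4 + 3 * 2 = 16
F(0) = 5/2 * 0 + 3 * 0 = 0
Integral = 16 - 0 = 16
Average = 16 / (2 - 0) = 16 / 2
= 8 = 8.00

8.00


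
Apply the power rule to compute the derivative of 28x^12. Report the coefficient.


We apply the power rule: d/dx [ax^n] = a*n * x^(n-1)
d/dx [28x^12]
= 28 * 12 * x^(12-1)
= 336x^11
The coefficient is 336

336


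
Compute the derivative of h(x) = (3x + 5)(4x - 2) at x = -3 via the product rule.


Let u(x) = 3x + 5 and v(x) = 4x - 2
u'(x) = 3
v'(x) = 4
Product rule: h'(x) = u'(x)*v(x) + u(x)*v'(x)
= 3 * (4x - 2) + (3x + 5) * 4
At x = -3:
u(-3) = 3 * (-3) + 5 = -4
v(-3) = 4 * (-3) - 2 = -14
h'(-3) = 3 * (-14) + (-4) * 4
= -42 - 16
= -58

-58


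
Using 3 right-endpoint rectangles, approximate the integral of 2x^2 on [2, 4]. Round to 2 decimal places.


Right Riemann sum uses right endpoints of each subinterval.
Interval: [2, 4], n = 3
dx = (4 - 2) / 3 = 2/3
Right endpoints: [8/3, 10/3, 4]
f values: [128/9, 200/9, 32]
Sum = dx * (sum of f values)
= 2/3 * 616/9
= 1232/27 ≈ 45.63

45.63


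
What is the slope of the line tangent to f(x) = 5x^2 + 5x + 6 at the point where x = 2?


The slope of the tangent line equals f'(x) at the point.
f(x) = 5x^2 + 5x + 6
f'(x) = 10x + 5
At x = 2:
f'(2) = 10 * 2 + 5
= 20 + 5
= 25

25


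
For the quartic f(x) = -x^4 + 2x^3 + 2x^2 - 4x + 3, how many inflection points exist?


Inflection points occur where f''(x) = 0 and concavity changes.
f(x) = -x^4 + 2x^3 + 2x^2 - 4x + 3
f'(x) = -4x^3 + 6x^2 + 4x - 4
f''(x) = -12x^2 + 12x + 4
This is a quadratic in x. Use the discriminant to count real roots.
Discriminant = (12)^2 - 4 * (-12) * 4
= 144 - (-192)
= 336
Since discriminant > 0, f''(x) = 0 has 2 distinct real solutions.
A quadratic with two distinct real roots changes sign at each root, so concavity changes at both.
Number of inflection points: 2

2


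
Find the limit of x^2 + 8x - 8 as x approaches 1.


Since polynomials are continuous, we use direct substitution.
lim(x->1) of x^2 + 8x - 8
= 1 * 1^2 + 8 * 1 - 8
= 1 + 8 - 8
= 1

1


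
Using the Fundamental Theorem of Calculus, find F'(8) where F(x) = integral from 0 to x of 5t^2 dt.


By the Fundamental Theorem of Calculus (Part 1):
If F(x) = integral from 0 to x of f(t) dt, then F'(x) = f(x)
Here f(t) = 5t^2
So F'(x) = 5x^2
Evaluate at x = 8:
F'(8) = 5 * 8^2
= 5 * 64
= 320

320


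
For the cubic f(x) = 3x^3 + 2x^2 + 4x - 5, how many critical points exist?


Find where f'(x) = 0:
f(x) = 3x^3 + 2x^2 + 4x - 5
f'(x) = 9x^2 + 4x + 4
This is a quadratic in x. Use the discriminant to count real roots.
Discriminant = (4)^2 - 4 * 9 * 4
= 16 - 144
= -128
Since discriminant < 0, f'(x) = 0 has no real solutions.
Number of critical points: 0

0


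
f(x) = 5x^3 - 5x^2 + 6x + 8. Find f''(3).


First derivative:
f'(x) = 15x^2 - 10x + 6
Second derivative:
f''(x) = 30x - 10
Substitute x = 3:
f''(3) = 30 * 3 - 10
= 90 - 10
= 80

80


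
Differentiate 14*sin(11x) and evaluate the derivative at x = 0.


Apply the chain rule to differentiate 14*sin(11x):
d/dx [14*sin(11x)]
= 14 * cos(11x) * d/dx(11x)
= 14 * 11 * cos(11x)
= 154 * cos(11x)
Evaluate at x = 0:
= 154 * cos(0)
= 154 * 1
= 154

154


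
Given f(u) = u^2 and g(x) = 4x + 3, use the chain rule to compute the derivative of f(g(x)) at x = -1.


Using the chain rule: (f(g(x)))' = f'(g(x)) * g'(x)
First, find g(-1):
g(-1) = 4 * (-1) + 3 = -1
Next, f'(u) = 2u
And g'(x) = 4
So f'(g(-1)) * g'(-1)
= 2 * (-1) * 4
= -8

-8


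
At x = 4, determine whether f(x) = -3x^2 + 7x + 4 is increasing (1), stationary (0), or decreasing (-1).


Compute f'(x) to determine behavior:
f'(x) = -6x + 7
f'(4) = -6 * 4 + 7
= -24 + 7
= -17
Since f'(4) < 0, the function is decreasing (-1)

-1


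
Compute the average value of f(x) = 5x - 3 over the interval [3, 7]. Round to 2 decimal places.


Average value = 1/(b-a) * integral from a to b of f(x) dx
First compute the integral of 5x - 3:
F(x) = (5/2)x^2 - 3x
F(7) = 5/2 * 49 - 3 * 7 = 203/2
F(3) = 5/2 * 9 - 3 * 3 = 27/2
Integral = 203/2 - 27/2 = 88
Average = 88 / (7 - 3) = 88 / 4
= 22 = 22.00

22.00


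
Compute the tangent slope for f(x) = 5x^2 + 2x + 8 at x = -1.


The slope of the tangent line equals f'(x) at the point.
f(x) = 5x^2 + 2x + 8
f'(x) = 10x + 2
At x = -1:
f'(-1) = 10 * (-1) + 2
= -10 + 2
= -8

-8


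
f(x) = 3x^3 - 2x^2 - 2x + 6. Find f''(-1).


First derivative:
f'(x) = 9x^2 - 4x - 2
Second derivative:
f''(x) = 18x - 4
Substitute x = -1:
f''(-1) = 18 * (-1) - 4
= -18 - 4
= -22

-22


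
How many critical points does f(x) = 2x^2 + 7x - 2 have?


Find where f'(x) = 0:
f'(x) = 4x + 7
Set f'(x) = 0:
4x + 7 = 0
x = -7 / 4 = -7/4
This is a linear equation in x, so there is exactly one solution.
Number of critical points: 1

1


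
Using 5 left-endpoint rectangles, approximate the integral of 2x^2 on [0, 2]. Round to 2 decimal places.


Left Riemann sum uses left endpoints of each subinterval.
Interval: [0, 2], n = 5
dx = (2 - 0) / 5 = 2/5
Left endpoints: [0, 2/5, 4/5, 6/5, 8/5]
f values: [0, 8/25, 32/25, 72/25, 128/25]
Sum = dx * (sum of f values)
= 2/5 * 48/5
= 96/25 = 3.84

3.84


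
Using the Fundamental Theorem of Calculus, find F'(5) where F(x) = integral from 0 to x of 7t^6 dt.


By the Fundamental Theorem of Calculus (Part 1):
If F(x) = integral from 0 to x of f(t) dt, then F'(x) = f(x)
Here f(t) = 7t^6
So F'(x) = 7x^6
Evaluate at x = 5:
F'(5) = 7 * 5^6
= 7 * 15625
= 109375

109375


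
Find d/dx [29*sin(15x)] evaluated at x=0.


Apply the chain rule to differentiate 29*sin(15x):
d/dx [29*sin(15x)]
= 29 * cos(15x) * d/dx(15x)
= 29 * 15 * cos(15x)
= 435 * cos(15x)
Evaluate at x = 0:
= 435 * cos(0)
= 435 * 1
= 435

435


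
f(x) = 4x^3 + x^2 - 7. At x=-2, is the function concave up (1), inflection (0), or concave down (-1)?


Concavity is determined by the sign of f''(x).
f(x) = 4x^3 + x^2 - 7
f'(x) = 12x^2 + 2x
f''(x) = 24x + 2
f''(-2) = 24 * (-2) + 2
= -48 + 2
= -46
Since f''(-2) < 0, the function is concave down (-1)

-1


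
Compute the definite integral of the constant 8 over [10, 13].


The integral of a constant k over [a, b] equals k * (b - a).
integral from 10 to 13 of 8 dx
= 8 * (13 - 10)
= 8 * 3
= 24

24


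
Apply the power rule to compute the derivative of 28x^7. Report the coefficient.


We apply the power rule: d/dx [ax^n] = a*n * x^(n-1)
d/dx [28x^7]
= 28 * 7 * x^(7-1)
= 196x^6
The coefficient is 196

196


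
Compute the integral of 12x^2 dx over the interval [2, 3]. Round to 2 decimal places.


Find the antiderivative of 12x^2:
F(x) = 12/3 * x^3
Apply the Fundamental Theorem of Calculus:
F(3) - F(2)
= 12/3 * 3^3 - 12/3 * 2^3
= 12/3 * (27 - 8)
= 12/3 * 19
= 76 = 76.00

76.00


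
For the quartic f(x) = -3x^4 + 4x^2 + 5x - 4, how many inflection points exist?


Inflection points occur where f''(x) = 0 and concavity changes.
f(x) = -3x^4 + 4x^2 + 5x - 4
f'(x) = -12x^3 + 8x + 5
f''(x) = -36x^2 + 8
This is a quadratic in x. Use the discriminant to count real roots.
Discriminant = (0)^2 - 4 * (-36) * 8
= 0 - (-1152)
= 1152
Since discriminant > 0, f''(x) = 0 has 2 distinct real solutions.
A quadratic with two distinct real roots changes sign at each root, so concavity changes at both.
Number of inflection points: 2

2


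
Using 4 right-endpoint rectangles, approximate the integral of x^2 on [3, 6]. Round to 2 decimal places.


Right Riemann sum uses right endpoints of each subinterval.
Interval: [3, 6], n = 4
dx = (6 - 3) / 4 = 3/4
Right endpoints: [15/4, 9/2, 21/4, 6]
f values: [225/16, 81/4, 441/16, 36]
Sum = dx * (sum of f values)
= 3/4 * 783/8
= 2349/32 ≈ 73.41

73.41


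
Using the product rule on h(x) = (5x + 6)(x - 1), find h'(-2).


Let u(x) = 5x + 6 and v(x) = x - 1
u'(x) = 5
v'(x) = 1
Product rule: h'(x) = u'(x)*v(x) + u(x)*v'(x)
= 5 * (x - 1) + (5x + 6) * 1
At x = -2:
u(-2) = 5 * (-2) + 6 = -4
v(-2) = 1 * (-2) - 1 = -3
h'(-2) = 5 * (-3) + (-4) * 1
= -15 - 4
= -19

-19


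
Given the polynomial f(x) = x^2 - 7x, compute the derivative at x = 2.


Differentiate term by term using power and sum rules:
f(x) = x^2 - 7x
f'(x) = 2x - 7
Substitute x = 2:
f'(2) = 2 * 2 - 7
= 4 - 7
= -3

-3


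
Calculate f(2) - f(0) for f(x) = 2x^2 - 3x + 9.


Net change = f(b) - f(a)
f(x) = 2x^2 - 3x + 9
Compute f(2):
f(2) = 2 * 2^2 - 3 * 2 + 9
= 8 - 6 + 9
= 11
Compute f(0):
f(0) = 2 * 0^2 - 3 * 0 + 9
= 0 + 0 + 9
= 9
Net change = 11 - 9 = 2

2


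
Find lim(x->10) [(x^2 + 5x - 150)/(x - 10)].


Direct substitution gives 0/0, so we factor the numerator.
Factor: (x^2 + 5x - 150) = (x - 10)(x + 15)
Cancel the common factor (x - 10):
(x^2 + 5x - 150)/(x - 10) = (x + 15)
Now substitute x = 10:
= (10) - (-15) = 25

25


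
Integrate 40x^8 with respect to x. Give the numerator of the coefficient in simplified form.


Apply the power rule for integration:
integral of ax^n dx = a/(n+1) * x^(n+1) + C
integral of 40x^8 dx
= 40/9 * x^9 + C
The coefficient in lowest terms is 40/9, and its numerator is 40

40


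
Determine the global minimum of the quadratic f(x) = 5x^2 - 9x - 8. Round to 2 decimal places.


For a quadratic f(x) = ax^2 + bx + c with a > 0, the minimum is at the vertex.
Vertex x-coordinate: x = -b/(2a)
x = -(-9) / (2 * 5)
x = 9/10
Substitute back to find the minimum value:
f(9/10) = 5 * (9/10)^2 - 9 * (9/10) - 8
= 81/20 - 81/10 - 8
= -241/20 = -12.05

-12.05


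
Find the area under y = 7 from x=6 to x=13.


The area under a constant function y = 7 is a rectangle.
Width = 13 - 6 = 7
Height = 7
Area = width * height
= 7 * 7
= 49

49


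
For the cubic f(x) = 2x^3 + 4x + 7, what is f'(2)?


Differentiate f(x) = 2x^3 + 4x + 7 term by term:
f'(x) = 6x^2 + 4
Substitute x = 2:
f'(2) = 6 * 2^2 + 0 * 2 + 4
= 24 + 0 + 4
= 28

28


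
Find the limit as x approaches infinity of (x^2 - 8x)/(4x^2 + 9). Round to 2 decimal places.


For limits at infinity with equal-degree polynomials,
we compare leading coefficients.
Numerator leading term: x^2
Denominator leading term: 4x^2
Divide both by x^2:
lim = (1 - 8/x) / (4 + 9/x^2)
As x -> infinity, the 1/x and 1/x^2 terms vanish:
= 1/4 = 0.25

0.25


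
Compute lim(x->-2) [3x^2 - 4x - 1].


Since polynomials are continuous, we use direct substitution.
lim(x->-2) of 3x^2 - 4x - 1
= 3 * (-2)^2 - 4 * (-2) - 1
= 12 + 8 - 1
= 19

19


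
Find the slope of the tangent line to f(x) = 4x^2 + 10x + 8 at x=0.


The slope of the tangent line equals f'(x) at the point.
f(x) = 4x^2 + 10x + 8
f'(x) = 8x + 10
At x = 0:
f'(0) = 8 * 0 + 10
= 0 + 10
= 10

10


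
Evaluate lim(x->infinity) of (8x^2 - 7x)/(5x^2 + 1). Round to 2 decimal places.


For limits at infinity with equal-degree polynomials,
we compare leading coefficients.
Numerator leading term: 8x^2
Denominator leading term: 5x^2
Divide both by x^2:
lim = (8 - 7/x) / (5 + 1/x^2)
As x -> infinity, the 1/x and 1/x^2 terms vanish:
= 8/5 = 1.60

1.60


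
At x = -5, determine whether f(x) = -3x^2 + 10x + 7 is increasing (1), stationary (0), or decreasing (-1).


Compute f'(x) to determine behavior:
f'(x) = -6x + 10
f'(-5) = -6 * (-5) + 10
= 30 + 10
= 40
Since f'(-5) > 0, the function is increasing (1)

1


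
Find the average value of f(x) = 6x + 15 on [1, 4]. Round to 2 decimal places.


Average value = 1/(b-a) * integral from a to b of f(x) dx
First compute the integral of 6x + 15:
F(x) = 3x^2 + 15x
F(4) = 3 * 16 + 15 * 4 = 108
F(1) = 3 * 1 + 15 * 1 = 18
Integral = 108 - 18 = 90
Average = 90 / (4 - 1) = 90 / 3
= 30 = 30.00

30.00


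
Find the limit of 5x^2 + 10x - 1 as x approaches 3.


Since polynomials are continuous, we use direct substitution.
lim(x->3) of 5x^2 + 10x - 1
= 5 * 3^2 + 10 * 3 - 1
= 45 + 30 - 1
= 74

74


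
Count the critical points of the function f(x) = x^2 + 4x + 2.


Find where f'(x) = 0:
f'(x) = 2x + 4
Set f'(x) = 0:
2x + 4 = 0
x = -4 / 2 = -2
This is a linear equation in x, so there is exactly one solution.
Number of critical points: 1

1


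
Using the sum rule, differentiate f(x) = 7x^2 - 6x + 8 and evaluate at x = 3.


Differentiate term by term using power and sum rules:
f(x) = 7x^2 - 6x + 8
f'(x) = 14x - 6
Substitute x = 3:
f'(3) = 14 * 3 - 6
= 42 - 6
= 36

36


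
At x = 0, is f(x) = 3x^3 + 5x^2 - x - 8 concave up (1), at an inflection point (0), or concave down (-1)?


Concavity is determined by the sign of f''(x).
f(x) = 3x^3 + 5x^2 - x - 8
f'(x) = 9x^2 + 10x - 1
f''(x) = 18x + 10
f''(0) = 18 * 0 + 10
= 0 + 10
= 10
Since f''(0) > 0, the function is concave up (1)

1


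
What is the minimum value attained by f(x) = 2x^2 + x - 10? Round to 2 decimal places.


For a quadratic f(x) = ax^2 + bx + c with a > 0, the minimum is at the vertex.
Vertex x-coordinate: x = -b/(2a)
x = -(1) / (2 * 2)
x = -1/4
Substitute back to find the minimum value:
f(-1/4) = 2 * (-1/4)^2 + 1 * (-1/4) - 10
= 1/8 - 1/4 - 10
= -81/8 ≈ -10.13

-10.13


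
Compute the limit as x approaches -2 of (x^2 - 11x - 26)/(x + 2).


Direct substitution gives 0/0, so we factor the numerator.
Factor: (x^2 - 11x - 26) = (x + 2)(x - 13)
Cancel the common factor (x + 2):
(x^2 - 11x - 26)/(x + 2) = (x - 13)
Now substitute x = -2:
= (-2) - (13) = -15

-15


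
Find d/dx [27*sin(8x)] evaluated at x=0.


Apply the chain rule to differentiate 27*sin(8x):
d/dx [27*sin(8x)]
= 27 * cos(8x) * d/dx(8x)
= 27 * 8 * cos(8x)
= 216 * cos(8x)
Evaluate at x = 0:
= 216 * cos(0)
= 216 * 1
= 216

216


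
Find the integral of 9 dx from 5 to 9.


The integral of a constant k over [a, b] equals k * (b - a).
integral from 5 to 9 of 9 dx
= 9 * (9 - 5)
= 9 * 4
= 36

36


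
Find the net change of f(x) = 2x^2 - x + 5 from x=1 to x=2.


Net change = f(b) - f(a)
f(x) = 2x^2 - x + 5
Compute f(2):
f(2) = 2 * 2^2 - 1 * 2 + 5
= 8 - 2 + 5
= 11
Compute f(1):
f(1) = 2 * 1^2 - 1 * 1 + 5
= 2 - 1 + 5
= 6
Net change = 11 - 6 = 5

5


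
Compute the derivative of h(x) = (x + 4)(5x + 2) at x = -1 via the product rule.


Let u(x) = x + 4 and v(x) = 5x + 2
u'(x) = 1
v'(x) = 5
Product rule: h'(x) = u'(x)*v(x) + u(x)*v'(x)
= 1 * (5x + 2) + (x + 4) * 5
At x = -1:
u(-1) = 1 * (-1) + 4 = 3
v(-1) = 5 * (-1) + 2 = -3
h'(-1) = 1 * (-3) + 3 * 5
= -3 + 15
= 12

12


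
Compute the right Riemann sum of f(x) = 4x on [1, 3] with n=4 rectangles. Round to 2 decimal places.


Right Riemann sum uses right endpoints of each subinterval.
Interval: [1, 3], n = 4
dx = (3 - 1) / 4 = 1/2
Right endpoints: [3/2, 2, 5/2, 3]
f values: [6, 8, 10, 12]
Sum = dx * (sum of f values)
= 1/2 * 36
= 18 = 18.00

18.00


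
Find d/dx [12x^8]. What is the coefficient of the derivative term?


We apply the power rule: d/dx [ax^n] = a*n * x^(n-1)
d/dx [12x^8]
= 12 * 8 * x^(8-1)
= 96x^7
The coefficient is 96

96


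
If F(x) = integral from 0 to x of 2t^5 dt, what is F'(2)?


By the Fundamental Theorem of Calculus (Part 1):
If F(x) = integral from 0 to x of f(t) dt, then F'(x) = f(x)
Here f(t) = 2t^5
So F'(x) = 2x^5
Evaluate at x = 2:
F'(2) = 2 * 2^5
= 2 * 32
= 64

64


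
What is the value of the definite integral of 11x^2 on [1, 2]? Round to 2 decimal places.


Find the antiderivative of 11x^2:
F(x) = 11/3 * x^3
Apply the Fundamental Theorem of Calculus:
F(2) - F(1)
= 11/3 * 2^3 - 11/3 * 1^3
= 11/3 * (8 - 1)
= 11/3 * 7
= 77/3 ≈ 25.67

25.67


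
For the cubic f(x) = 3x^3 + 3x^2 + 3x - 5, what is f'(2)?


Differentiate f(x) = 3x^3 + 3x^2 + 3x - 5 term by term:
f'(x) = 9x^2 + 6x + 3
Substitute x = 2:
f'(2) = 9 * 2^2 + 6 * 2 + 3
= 36 + 12 + 3
= 51

51


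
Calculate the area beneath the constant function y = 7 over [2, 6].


The area under a constant function y = 7 is a rectangle.
Width = 6 - 2 = 4
Height = 7
Area = width * height
= 4 * 7
= 28

28


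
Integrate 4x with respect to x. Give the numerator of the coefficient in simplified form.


Apply the power rule for integration:
integral of ax^n dx = a/(n+1) * x^(n+1) + C
integral of 4x dx
= 4/2 * x^2 + C
= 2 * x^2 + C
The coefficient in lowest terms is 2 = 2/1, so its numerator is 2

2


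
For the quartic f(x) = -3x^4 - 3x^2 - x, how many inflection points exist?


Inflection points occur where f''(x) = 0 and concavity changes.
f(x) = -3x^4 - 3x^2 - x
f'(x) = -12x^3 - 6x - 1
f''(x) = -36x^2 - 6
This is a quadratic in x. Use the discriminant to count real roots.
Discriminant = (0)^2 - 4 * (-36) * (-6)
= 0 - 864
= -864
Since discriminant < 0, f''(x) = 0 has no real solutions.
Number of inflection points: 0

0


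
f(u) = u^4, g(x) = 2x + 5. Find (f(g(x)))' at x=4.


Using the chain rule: (f(g(x)))' = f'(g(x)) * g'(x)
First, find g(4):
g(4) = 2 * 4 + 5 = 13
Next, f'(u) = 4u^3
And g'(x) = 2
So f'(g(4)) * g'(4)
= 4 * 13^3 * 2
= 4 * 2197 * 2
= 17576

17576


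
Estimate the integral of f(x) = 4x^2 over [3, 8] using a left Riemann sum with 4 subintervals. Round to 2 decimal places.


Left Riemann sum uses left endpoints of each subinterval.
Interval: [3, 8], n = 4
dx = (8 - 3) / 4 = 5/4
Left endpoints: [3, 17/4, 11/2, 27/4]
f values: [36, 289/4, 121, 729/4]
Sum = dx * (sum of f values)
= 5/4 * 823/2
= 4115/8 ≈ 514.38

514.38


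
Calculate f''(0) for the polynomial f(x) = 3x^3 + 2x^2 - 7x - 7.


First derivative:
f'(x) = 9x^2 + 4x - 7
Second derivative:
f''(x) = 18x + 4
Substitute x = 0:
f''(0) = 18 * 0 + 4
= 0 + 4
= 4

4


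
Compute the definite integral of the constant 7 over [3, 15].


The integral of a constant k over [a, b] equals k * (b - a).
integral from 3 to 15 of 7 dx
= 7 * (15 - 3)
= 7 * 12
= 84

84


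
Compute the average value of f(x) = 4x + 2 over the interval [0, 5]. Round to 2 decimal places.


Average value = 1/(b-a) * integral from a to b of f(x) dx
First compute the integral of 4x + 2:
F(x) = 2x^2 + 2x
F(5) = 2 * 25 + 2 * 5 = 60
F(0) = 2 * 0 + 2 * 0 = 0
Integral = 60 - 0 = 60
Average = 60 / (5 - 0) = 60 / 5
= 12 = 12.00

12.00


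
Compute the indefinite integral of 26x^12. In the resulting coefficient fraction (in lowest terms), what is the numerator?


Apply the power rule for integration:
integral of ax^n dx = a/(n+1) * x^(n+1) + C
integral of 26x^12 dx
= 26/13 * x^13 + C
= 2 * x^13 + C
The coefficient in lowest terms is 2 = 2/1, so its numerator is 2

2


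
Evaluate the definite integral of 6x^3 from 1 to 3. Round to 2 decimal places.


Find the antiderivative of 6x^3:
F(x) = 6/4 * x^4
Apply the Fundamental Theorem of Calculus:
F(3) - F(1)
= 6/4 * 3^4 - 6/4 * 1^4
= 6/4 * (81 - 1)
= 6/4 * 80
= 120 = 120.00

120.00


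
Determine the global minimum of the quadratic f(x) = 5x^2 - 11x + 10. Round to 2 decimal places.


For a quadratic f(x) = ax^2 + bx + c with a > 0, the minimum is at the vertex.
Vertex x-coordinate: x = -b/(2a)
x = -(-11) / (2 * 5)
x = 11/10
Substitute back to find the minimum value:
f(11/10) = 5 * (11/10)^2 - 11 * (11/10) + 10
= 121/20 - 121/10 + 10
= 79/20 = 3.95

3.95


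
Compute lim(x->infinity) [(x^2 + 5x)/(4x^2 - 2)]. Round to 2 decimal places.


For limits at infinity with equal-degree polynomials,
we compare leading coefficients.
Numerator leading term: x^2
Denominator leading term: 4x^2
Divide both by x^2:
lim = (1 + 5/x) / (4 - 2/x^2)
As x -> infinity, the 1/x and 1/x^2 terms vanish:
= 1/4 = 0.25

0.25


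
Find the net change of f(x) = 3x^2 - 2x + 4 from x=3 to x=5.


Net change = f(b) - f(a)
f(x) = 3x^2 - 2x + 4
Compute f(5):
f(5) = 3 * 5^2 - 2 * 5 + 4
= 75 - 10 + 4
= 69
Compute f(3):
f(3) = 3 * 3^2 - 2 * 3 + 4
= 27 - 6 + 4
= 25
Net change = 69 - 25 = 44

44


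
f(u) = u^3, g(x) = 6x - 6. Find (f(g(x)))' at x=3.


Using the chain rule: (f(g(x)))' = f'(g(x)) * g'(x)
First, find g(3):
g(3) = 6 * 3 - 6 = 12
Next, f'(u) = 3u^2
And g'(x) = 6
So f'(g(3)) * g'(3)
= 3 * 12^2 * 6
= 3 * 144 * 6
= 2592

2592


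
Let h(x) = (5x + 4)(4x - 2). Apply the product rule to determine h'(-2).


Let u(x) = 5x + 4 and v(x) = 4x - 2
u'(x) = 5
v'(x) = 4
Product rule: h'(x) = u'(x)*v(x) + u(x)*v'(x)
= 5 * (4x - 2) + (5x + 4) * 4
At x = -2:
u(-2) = 5 * (-2) + 4 = -6
v(-2) = 4 * (-2) - 2 = -10
h'(-2) = 5 * (-10) + (-6) * 4
= -50 - 24
= -74

-74


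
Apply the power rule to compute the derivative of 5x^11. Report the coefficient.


We apply the power rule: d/dx [ax^n] = a*n * x^(n-1)
d/dx [5x^11]
= 5 * 11 * x^(11-1)
= 55x^10
The coefficient is 55

55


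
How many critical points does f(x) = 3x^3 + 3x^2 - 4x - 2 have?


Find where f'(x) = 0:
f(x) = 3x^3 + 3x^2 - 4x - 2
f'(x) = 9x^2 + 6x - 4
This is a quadratic in x. Use the discriminant to count real roots.
Discriminant = (6)^2 - 4 * 9 * (-4)
= 36 - (-144)
= 180
Since discriminant > 0, f'(x) = 0 has 2 real solutions.
Number of critical points: 2

2


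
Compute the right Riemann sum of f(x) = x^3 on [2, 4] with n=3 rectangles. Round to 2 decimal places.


Right Riemann sum uses right endpoints of each subinterval.
Interval: [2, 4], n = 3
dx = (4 - 2) / 3 = 2/3
Right endpoints: [8/3, 10/3, 4]
f values: [512/27, 1000/27, 64]
Sum = dx * (sum of f values)
= 2/3 * 120
= 80 = 80.00

80.00


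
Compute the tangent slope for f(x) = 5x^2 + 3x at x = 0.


The slope of the tangent line equals f'(x) at the point.
f(x) = 5x^2 + 3x
f'(x) = 10x + 3
At x = 0:
f'(0) = 10 * 0 + 3
= 0 + 3
= 3

3


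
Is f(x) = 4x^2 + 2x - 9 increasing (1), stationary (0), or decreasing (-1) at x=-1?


Compute f'(x) to determine behavior:
f'(x) = 8x + 2
f'(-1) = 8 * (-1) + 2
= -8 + 2
= -6
Since f'(-1) < 0, the function is decreasing (-1)

-1


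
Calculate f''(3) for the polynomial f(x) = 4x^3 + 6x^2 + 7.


First derivative:
f'(x) = 12x^2 + 12x
Second derivative:
f''(x) = 24x + 12
Substitute x = 3:
f''(3) = 24 * 3 + 12
= 72 + 12
= 84

84


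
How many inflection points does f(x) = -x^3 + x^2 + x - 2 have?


Inflection points occur where f''(x) = 0 and concavity changes.
f(x) = -x^3 + x^2 + x - 2
f'(x) = -3x^2 + 2x + 1
f''(x) = -6x + 2
Set f''(x) = 0:
-6x + 2 = 0
x = -2 / (-6) = 1/3
Since f''(x) is linear (degree 1), it changes sign at this point.
Therefore there is exactly 1 inflection point.

1


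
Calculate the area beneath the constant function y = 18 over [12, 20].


The area under a constant function y = 18 is a rectangle.
Width = 20 - 12 = 8
Height = 18
Area = width * height
= 8 * 18
= 144

144


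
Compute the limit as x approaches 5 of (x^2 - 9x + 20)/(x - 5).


Direct substitution gives 0/0, so we factor the numerator.
Factor: (x^2 - 9x + 20) = (x - 5)(x - 4)
Cancel the common factor (x - 5):
(x^2 - 9x + 20)/(x - 5) = (x - 4)
Now substitute x = 5:
= (5) - (4) = 1

1


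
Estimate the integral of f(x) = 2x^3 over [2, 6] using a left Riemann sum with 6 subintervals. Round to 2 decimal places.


Left Riemann sum uses left endpoints of each subinterval.
Interval: [2, 6], n = 6
dx = (6 - 2) / 6 = 2/3
Left endpoints: [2, 8/3, 10/3, 4, 14/3, 16/3]
f values: [16, 1024/27, 2000/27, 128, 5488/27, 8192/27]
Sum = dx * (sum of f values)
= 2/3 * 2288/3
= 4576/9 ≈ 508.44

508.44


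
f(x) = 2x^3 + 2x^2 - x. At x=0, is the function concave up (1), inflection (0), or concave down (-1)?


Concavity is determined by the sign of f''(x).
f(x) = 2x^3 + 2x^2 - x
f'(x) = 6x^2 + 4x - 1
f''(x) = 12x + 4
f''(0) = 12 * 0 + 4
= 0 + 4
= 4
Since f''(0) > 0, the function is concave up (1)

1


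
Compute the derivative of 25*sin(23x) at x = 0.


Apply the chain rule to differentiate 25*sin(23x):
d/dx [25*sin(23x)]
= 25 * cos(23x) * d/dx(23x)
= 25 * 23 * cos(23x)
= 575 * cos(23x)
Evaluate at x = 0:
= 575 * cos(0)
= 575 * 1
= 575

575


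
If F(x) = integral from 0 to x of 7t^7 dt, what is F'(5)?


By the Fundamental Theorem of Calculus (Part 1):
If F(x) = integral from 0 to x of f(t) dt, then F'(x) = f(x)
Here f(t) = 7t^7
So F'(x) = 7x^7
Evaluate at x = 5:
F'(5) = 7 * 5^7
= 7 * 78125
= 546875

546875


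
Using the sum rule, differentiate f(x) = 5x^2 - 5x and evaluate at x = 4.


Differentiate term by term using power and sum rules:
f(x) = 5x^2 - 5x
f'(x) = 10x - 5
Substitute x = 4:
f'(4) = 10 * 4 - 5
= 40 - 5
= 35

35


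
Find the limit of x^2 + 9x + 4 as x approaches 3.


Since polynomials are continuous, we use direct substitution.
lim(x->3) of x^2 + 9x + 4
= 1 * 3^2 + 9 * 3 + 4
= 9 + 27 + 4
= 40

40


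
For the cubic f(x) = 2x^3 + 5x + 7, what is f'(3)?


Differentiate f(x) = 2x^3 + 5x + 7 term by term:
f'(x) = 6x^2 + 5
Substitute x = 3:
f'(3) = 6 * 3^2 + 0 * 3 + 5
= 54 + 0 + 5
= 59

59


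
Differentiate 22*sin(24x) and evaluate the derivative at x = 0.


Apply the chain rule to differentiate 22*sin(24x):
d/dx [22*sin(24x)]
= 22 * cos(24x) * d/dx(24x)
= 22 * 24 * cos(24x)
= 528 * cos(24x)
Evaluate at x = 0:
= 528 * cos(0)
= 528 * 1
= 528

528


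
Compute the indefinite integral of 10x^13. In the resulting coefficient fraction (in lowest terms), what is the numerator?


Apply the power rule for integration:
integral of ax^n dx = a/(n+1) * x^(n+1) + C
integral of 10x^13 dx
= 10/14 * x^14 + C
= 5/7 * x^14 + C
The coefficient in lowest terms is 5/7, and its numerator is 5

5


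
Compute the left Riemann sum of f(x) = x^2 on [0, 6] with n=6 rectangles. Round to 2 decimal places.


Left Riemann sum uses left endpoints of each subinterval.
Interval: [0, 6], n = 6
dx = (6 - 0) / 6 = 1
Left endpoints: [0, 1, 2, 3, 4, 5]
f values: [0, 1, 4, 9, 16, 25]
Sum = dx * (sum of f values)
= 1 * 55
= 55 = 55.00

55.00


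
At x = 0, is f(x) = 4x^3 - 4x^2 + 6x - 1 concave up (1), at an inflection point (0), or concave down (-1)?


Concavity is determined by the sign of f''(x).
f(x) = 4x^3 - 4x^2 + 6x - 1
f'(x) = 12x^2 - 8x + 6
f''(x) = 24x - 8
f''(0) = 24 * 0 - 8
= 0 - 8
= -8
Since f''(0) < 0, the function is concave down (-1)

-1


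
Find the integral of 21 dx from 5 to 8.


The integral of a constant k over [a, b] equals k * (b - a).
integral from 5 to 8 of 21 dx
= 21 * (8 - 5)
= 21 * 3
= 63

63


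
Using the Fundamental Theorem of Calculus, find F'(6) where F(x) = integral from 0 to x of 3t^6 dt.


By the Fundamental Theorem of Calculus (Part 1):
If F(x) = integral from 0 to x of f(t) dt, then F'(x) = f(x)
Here f(t) = 3t^6
So F'(x) = 3x^6
Evaluate at x = 6:
F'(6) = 3 * 6^6
= 3 * 46656
= 139968

139968


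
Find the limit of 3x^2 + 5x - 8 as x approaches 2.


Since polynomials are continuous, we use direct substitution.
lim(x->2) of 3x^2 + 5x - 8
= 3 * 2^2 + 5 * 2 - 8
= 12 + 10 - 8
= 14

14


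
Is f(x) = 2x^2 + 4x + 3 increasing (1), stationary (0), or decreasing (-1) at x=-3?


Compute f'(x) to determine behavior:
f'(x) = 4x + 4
f'(-3) = 4 * (-3) + 4
= -12 + 4
= -8
Since f'(-3) < 0, the function is decreasing (-1)

-1


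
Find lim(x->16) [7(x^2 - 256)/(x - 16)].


Direct substitution gives 0/0, so we factor the numerator.
Factor: 7(x^2 - 256) = 7 * (x - 16)(x + 16)
Cancel the common factor (x - 16):
7(x^2 - 256)/(x - 16) = 7 * (x + 16)
Now substitute x = 16:
= 7 * (16 + 16) = 224

224


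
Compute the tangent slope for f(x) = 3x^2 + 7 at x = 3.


The slope of the tangent line equals f'(x) at the point.
f(x) = 3x^2 + 7
f'(x) = 6x
At x = 3:
f'(3) = 6 * 3 + 0
= 18 + 0
= 18

18


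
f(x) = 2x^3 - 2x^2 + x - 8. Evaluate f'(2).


Differentiate f(x) = 2x^3 - 2x^2 + x - 8 term by term:
f'(x) = 6x^2 - 4x + 1
Substitute x = 2:
f'(2) = 6 * 2^2 - 4 * 2 + 1
= 24 - 8 + 1
= 17

17


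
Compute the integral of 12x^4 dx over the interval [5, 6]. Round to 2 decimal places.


Find the antiderivative of 12x^4:
F(x) = 12/5 * x^5
Apply the Fundamental Theorem of Calculus:
F(6) - F(5)
= 12/5 * 6^5 - 12/5 * 5^5
= 12/5 * (7776 - 3125)
= 12/5 * 4651
= 55812/5 = 11162.40

11162.40


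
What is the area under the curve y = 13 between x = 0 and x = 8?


The area under a constant function y = 13 is a rectangle.
Width = 8 - 0 = 8
Height = 13
Area = width * height
= 8 * 13
= 104

104


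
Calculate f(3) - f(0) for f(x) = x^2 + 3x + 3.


Net change = f(b) - f(a)
f(x) = x^2 + 3x + 3
Compute f(3):
f(3) = 1 * 3^2 + 3 * 3 + 3
= 9 + 9 + 3
= 21
Compute f(0):
f(0) = 1 * 0^2 + 3 * 0 + 3
= 0 + 0 + 3
= 3
Net change = 21 - 3 = 18

18


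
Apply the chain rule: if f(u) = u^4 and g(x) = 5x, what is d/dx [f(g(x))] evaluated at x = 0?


Using the chain rule: (f(g(x)))' = f'(g(x)) * g'(x)
First, find g(0):
g(0) = 5 * 0 + 0 = 0
Next, f'(u) = 4u^3
And g'(x) = 5
So f'(g(0)) * g'(0)
= 4 * 0^3 * 5
= 4 * 0 * 5
= 0

0


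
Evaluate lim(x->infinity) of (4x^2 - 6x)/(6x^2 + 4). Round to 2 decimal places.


For limits at infinity with equal-degree polynomials,
we compare leading coefficients.
Numerator leading term: 4x^2
Denominator leading term: 6x^2
Divide both by x^2:
lim = (4 - 6/x) / (6 + 4/x^2)
As x -> infinity, the 1/x and 1/x^2 terms vanish:
= 4/6 = 2/3 ≈ 0.67

0.67


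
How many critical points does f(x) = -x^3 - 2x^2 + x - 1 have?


Find where f'(x) = 0:
f(x) = -x^3 - 2x^2 + x - 1
f'(x) = -3x^2 - 4x + 1
This is a quadratic in x. Use the discriminant to count real roots.
Discriminant = (-4)^2 - 4 * (-3) * 1
= 16 - (-12)
= 28
Since discriminant > 0, f'(x) = 0 has 2 real solutions.
Number of critical points: 2

2


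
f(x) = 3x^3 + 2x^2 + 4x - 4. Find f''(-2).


First derivative:
f'(x) = 9x^2 + 4x + 4
Second derivative:
f''(x) = 18x + 4
Substitute x = -2:
f''(-2) = 18 * (-2) + 4
= -36 + 4
= -32

-32


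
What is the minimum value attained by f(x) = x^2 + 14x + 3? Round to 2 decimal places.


For a quadratic f(x) = ax^2 + bx + c with a > 0, the minimum is at the vertex.
Vertex x-coordinate: x = -b/(2a)
x = -(14) / (2 * 1)
x = -14/2 = -7
Substitute back to find the minimum value:
f(-7) = 1 * (-7)^2 + 14 * (-7) + 3
= 49 - 98 + 3
= -46 = -46.00

-46.00


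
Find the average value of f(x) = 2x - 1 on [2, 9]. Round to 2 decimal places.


Average value = 1/(b-a) * integral from a to b of f(x) dx
First compute the integral of 2x - 1:
F(x) = x^2 - x
F(9) = 1 * 81 - 1 * 9 = 72
F(2) = 1 * 4 - 1 * 2 = 2
Integral = 72 - 2 = 70
Average = 70 / (9 - 2) = 70 / 7
= 10 = 10.00

10.00


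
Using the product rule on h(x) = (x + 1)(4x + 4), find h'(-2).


Let u(x) = x + 1 and v(x) = 4x + 4
u'(x) = 1
v'(x) = 4
Product rule: h'(x) = u'(x)*v(x) + u(x)*v'(x)
= 1 * (4x + 4) + (x + 1) * 4
At x = -2:
u(-2) = 1 * (-2) + 1 = -1
v(-2) = 4 * (-2) + 4 = -4
h'(-2) = 1 * (-4) + (-1) * 4
= -4 - 4
= -8

-8
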